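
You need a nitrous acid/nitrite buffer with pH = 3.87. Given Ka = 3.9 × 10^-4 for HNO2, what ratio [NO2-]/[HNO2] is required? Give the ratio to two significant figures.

ratio = 2.9

pKa = -log(3.9 × 10^-4) = 3.409
pH = pKa + log(r) ⇒ log(r) = 3.87 − 3.409 = +0.461
r = [NO2-]/[HNO2] = 10^(+0.461) = 2.89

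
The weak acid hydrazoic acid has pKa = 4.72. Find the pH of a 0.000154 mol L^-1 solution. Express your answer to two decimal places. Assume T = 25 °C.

HN3 ⇌ N3- + H+
Ka = 10^(−4.72) = 1.91 × 10^-5
Ka = [H+]²/(0.000154 − [H+]) = 1.91 × 10^-5
[H+] is not negligible relative to C₀; solve [H+]² + 1.91e-05·[H+] − 2.94e-09 = 0.
[H+] = [−1.91e-05 + √(1.91e-05² + 1.18e-08)]/2 = 4.55 × 10^-5 M
pH = −log[H+] = −log(4.55 × 10^-5) = 4.34

pH = 4.34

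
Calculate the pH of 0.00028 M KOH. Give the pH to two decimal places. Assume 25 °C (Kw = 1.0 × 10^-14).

pH = 10.45

KOH is a strong base; [OH-] = 0.00028 M.
pOH = -log(0.00028) = 3.55
pH = 14.00 - 3.55 = 10.45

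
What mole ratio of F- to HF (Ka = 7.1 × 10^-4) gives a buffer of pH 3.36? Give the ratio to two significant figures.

pKa = -log(7.1 × 10^-4) = 3.149
pH = pKa + log(r) ⇒ log(r) = 3.36 − 3.149 = +0.211
r = [F-]/[HF] = 10^(+0.211) = 1.63

ratio = 1.6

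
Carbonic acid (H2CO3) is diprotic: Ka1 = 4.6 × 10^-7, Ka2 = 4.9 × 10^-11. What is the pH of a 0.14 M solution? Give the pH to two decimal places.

Ka1 ≫ Ka2, so treat the first dissociation as the only significant source of H+.
Ka1 = x²/(0.14 − x) = 4.6 × 10^-7
x ≈ √(4.6 × 10^-7 × 0.14) = 2.54 × 10^-4 M
pH = −log(2.54 × 10^-4) = 3.60

pH = 3.60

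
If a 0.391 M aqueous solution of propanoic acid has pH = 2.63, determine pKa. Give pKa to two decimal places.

[H+] = 10^(-2.63) = 2.34 × 10^-3 M
At equilibrium [HA] = 0.391 − 2.34 × 10^-3 = 3.89 × 10^-1 M
Ka = [H+][A-]/[HA] = (2.34 × 10^-3)² / 3.89 × 10^-1 = 1.41 × 10^-5
pKa = -log(1.41 × 10^-5) = 4.85

pKa = 4.85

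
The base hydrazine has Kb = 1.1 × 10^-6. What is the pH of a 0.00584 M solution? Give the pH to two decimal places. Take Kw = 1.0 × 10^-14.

N2H4 + H2O ⇌ N2H5+ + OH-
From the ICE table, Kb = x²/(0.00584 − x) = 1.1 × 10^-6.
Assume x ≪ 0.00584: x ≈ √(1.1 × 10^-6 × 0.00584) = 8.01 × 10^-5 M
Check: 1.4% ionized — well under 5%, approximation valid.
pOH = −log(8.01 × 10^-5) = 4.10; pH = 14.00 − 4.10 = 9.90

pH = 9.90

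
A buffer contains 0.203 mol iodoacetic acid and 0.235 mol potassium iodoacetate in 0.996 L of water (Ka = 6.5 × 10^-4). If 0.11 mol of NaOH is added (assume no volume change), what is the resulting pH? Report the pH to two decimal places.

After neutralization: n(ICH2COOH) = 0.093 mol, n(ICH2COO-) = 0.345 mol.
pKa = −log(6.5 × 10^-4) = 3.187
Henderson–Hasselbalch with mole ratio 0.345/0.093: pH = 3.187 + (+0.569)

pH = 3.76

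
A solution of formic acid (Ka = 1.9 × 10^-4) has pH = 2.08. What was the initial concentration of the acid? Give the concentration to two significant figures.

[H+] = 10^(-2.08) = 8.32 × 10^-3 M = x
Ka = x²/(C₀ − x) ⇒ C₀ = x + x²/Ka
C₀ = 8.32 × 10^-3 + (8.32 × 10^-3)²/(1.9 × 10^-4) = 3.73 × 10^-1 M

C₀ = 3.7 × 10^-1 M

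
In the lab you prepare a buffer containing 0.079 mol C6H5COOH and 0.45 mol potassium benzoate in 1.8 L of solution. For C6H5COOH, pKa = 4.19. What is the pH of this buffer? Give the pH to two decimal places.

pH = pKa + log([A⁻]/[HA]) = 4.19 + log(0.45/0.079)
pH = 4.19 + (+0.756) = 4.95

pH = 4.95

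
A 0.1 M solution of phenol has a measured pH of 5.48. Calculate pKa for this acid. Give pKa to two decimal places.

[H+] = 10^(-5.48) = 3.31 × 10^-6 M
At equilibrium [HA] = 0.1 − 3.31 × 10^-6 = 1.00 × 10^-1 M
Ka = [H+][A-]/[HA] = (3.31 × 10^-6)² / 1.00 × 10^-1 = 1.10 × 10^-10
pKa = -log(1.10 × 10^-10) = 9.96

pKa = 9.96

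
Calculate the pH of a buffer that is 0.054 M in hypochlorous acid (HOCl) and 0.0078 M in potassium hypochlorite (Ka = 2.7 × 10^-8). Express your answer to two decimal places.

pH = 6.73

pKa = −log(2.7 × 10^-8) = 7.569
Using pH = pKa + log([base]/[acid]) with [base]/[acid] = 0.0078/0.054:
pH = 7.569 + (-0.840) = 6.73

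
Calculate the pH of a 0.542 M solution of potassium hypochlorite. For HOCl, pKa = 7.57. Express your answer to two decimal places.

pH = 10.65

OCl- is the conjugate base of the weak acid HOCl.
Ka = 10^(−7.57) = 2.69 × 10^-8
Kb = Kw/Ka = 1.0×10^-14 / 2.69 × 10^-8 = 3.72 × 10^-7
From the ICE table, Kb = [OH-]²/(0.542 − [OH-]) = 3.72 × 10^-7.
Since Kb ≪ C₀, [OH-] ≈ √(Kb·C₀) = 4.49 × 10^-4 M.
pOH = −log(4.49 × 10^-4) = 3.35; pH = 14.00 − 3.35 = 10.65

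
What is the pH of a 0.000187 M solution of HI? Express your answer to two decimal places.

HI is a strong acid and dissociates completely, so [H+] = 0.000187 M.
pH = -log(0.000187) = 3.73

pH = 3.73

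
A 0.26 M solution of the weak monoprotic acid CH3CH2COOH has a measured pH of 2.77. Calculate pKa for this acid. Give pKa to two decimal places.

pKa = 4.95

[H+] = 10^(-2.77) = 1.70 × 10^-3 M
At equilibrium [HA] = 0.26 − 1.70 × 10^-3 = 2.58 × 10^-1 M
Ka = [H+][A-]/[HA] = (1.70 × 10^-3)² / 2.58 × 10^-1 = 1.12 × 10^-5
pKa = -log(1.12 × 10^-5) = 4.95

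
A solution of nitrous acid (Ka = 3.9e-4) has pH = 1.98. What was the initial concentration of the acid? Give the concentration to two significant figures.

[H+] = 10^(-1.98) = 1.05 × 10^-2 M = x
Ka = x²/(C₀ − x) ⇒ C₀ = x + x²/Ka
C₀ = 1.05 × 10^-2 + (1.05 × 10^-2)²/(3.9 × 10^-4) = 2.93 × 10^-1 M

C₀ = 2.9 × 10^-1 M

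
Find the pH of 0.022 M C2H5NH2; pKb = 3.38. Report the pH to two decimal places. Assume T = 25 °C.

pH = 11.45

C2H5NH2 + H2O ⇌ C2H5NH3+ + OH-
Kb = 10^(−3.38) = 4.17 × 10^-4
Let x = [OH-] at equilibrium. Kb = x²/(0.022 − x).
Here C₀/Kb ≈ 52.8, so the small-x approximation fails. Use the quadratic:
x = [−0.000417 + √(0.000417² + 3.67e-05)]/2 = 2.83 × 10^-3 M
pOH = 2.55, so pH = 14.00 − pOH = 11.45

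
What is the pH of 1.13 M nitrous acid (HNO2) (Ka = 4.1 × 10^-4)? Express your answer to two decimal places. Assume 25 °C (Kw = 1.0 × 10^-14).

pH = 1.67

HNO2 ⇌ NO2- + H+
Ka = x²/(1.13 − x) = 4.1 × 10^-4
Neglecting x in the denominator: x = √(4.1 × 10^-4 × 1.13) = 2.15 × 10^-2 M
pH = −log[H+] = −log(2.15 × 10^-2) = 1.67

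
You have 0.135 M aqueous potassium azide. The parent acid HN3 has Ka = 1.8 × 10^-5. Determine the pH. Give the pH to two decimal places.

N3- is the conjugate base of the weak acid HN3.
Kb = Kw/Ka = 1.0×10^-14 / 1.8 × 10^-5 = 5.56 × 10^-10
Let x = [OH-] at equilibrium. Kb = x²/(0.135 − x).
Neglecting x in the denominator: x = √(5.56 × 10^-10 × 0.135) = 8.66 × 10^-6 M
(x/C₀ = 0.0064% < 5%, so the approximation holds.)
pOH = −log(8.66 × 10^-6) = 5.06; pH = 14.00 − 5.06 = 8.94

pH = 8.94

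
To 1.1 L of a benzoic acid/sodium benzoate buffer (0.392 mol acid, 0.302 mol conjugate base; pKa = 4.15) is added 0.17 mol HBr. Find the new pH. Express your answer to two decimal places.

After neutralization: n(C6H5COOH) = 0.562 mol, n(C6H5COO-) = 0.132 mol.
pH = pKa + log(n_C6H5COO-/n_C6H5COOH) = 4.15 + log(0.132/0.562) = 4.15 + (-0.629)

pH = 3.52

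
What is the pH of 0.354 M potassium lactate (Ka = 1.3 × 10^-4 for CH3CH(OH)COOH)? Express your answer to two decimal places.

CH3CH(OH)COO- is the conjugate base of the weak acid CH3CH(OH)COOH.
Kb = Kw/Ka = 1.0×10^-14 / 1.3 × 10^-4 = 7.69 × 10^-11
Let x = [OH-] at equilibrium. Kb = x²/(0.354 − x).
Assume x ≪ 0.354: x ≈ √(7.69 × 10^-11 × 0.354) = 5.22 × 10^-6 M
pOH = 5.28, so pH = 14.00 − pOH = 8.72

pH = 8.72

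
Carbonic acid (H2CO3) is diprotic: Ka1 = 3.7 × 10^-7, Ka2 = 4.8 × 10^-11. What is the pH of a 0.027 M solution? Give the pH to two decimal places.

pH = 4.00

Since Ka1 ≫ Ka2, the first ionization dominates [H+].
Ka1 = x²/(0.027 − x) = 3.7 × 10^-7
x ≈ √(3.7 × 10^-7 × 0.027) = 9.99 × 10^-5 M
pH = −log(9.99 × 10^-5) = 4.00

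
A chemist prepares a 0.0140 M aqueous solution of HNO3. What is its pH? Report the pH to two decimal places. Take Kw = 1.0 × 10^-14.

HNO3 is a strong acid and dissociates completely, so [H+] = 0.0140 M.
pH = -log(0.014) = 1.85

pH = 1.85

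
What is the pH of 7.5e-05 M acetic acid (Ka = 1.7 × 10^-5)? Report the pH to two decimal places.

CH3COOH ⇌ CH3COO- + H+
From the ICE table, Ka = x²/(7.5e-05 − x) = 1.7 × 10^-5.
The 5% rule fails; solving x² + Ka·x − Ka·C₀ = 0 exactly:
x = [−1.7e-05 + √(1.7e-05² + 5.1e-09)]/2 = 2.82 × 10^-5 M
pH = −log(2.82 × 10^-5) = 4.55

pH = 4.55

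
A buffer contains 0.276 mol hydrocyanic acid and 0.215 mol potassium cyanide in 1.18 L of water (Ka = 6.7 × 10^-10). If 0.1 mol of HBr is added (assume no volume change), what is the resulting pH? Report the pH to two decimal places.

Added H+ converts CN- to HCN: HCN → 0.376 mol, CN- → 0.115 mol.
pKa = −log(6.7 × 10^-10) = 9.174
pH = pKa + log([A⁻]/[HA]) = 9.174 + log(0.115/0.376) = 9.174 -0.514

pH = 8.66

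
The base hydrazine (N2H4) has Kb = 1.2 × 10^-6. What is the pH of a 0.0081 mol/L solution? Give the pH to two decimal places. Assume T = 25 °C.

pH = 9.99

N2H4 + H2O ⇌ N2H5+ + OH-
Let x = [OH-] at equilibrium. Kb = x²/(0.0081 − x).
Neglecting x in the denominator: x = √(1.2 × 10^-6 × 0.0081) = 9.86 × 10^-5 M
Check: 1.2% ionized — well under 5%, approximation valid.
pOH = 4.01, so pH = 14.00 − pOH = 9.99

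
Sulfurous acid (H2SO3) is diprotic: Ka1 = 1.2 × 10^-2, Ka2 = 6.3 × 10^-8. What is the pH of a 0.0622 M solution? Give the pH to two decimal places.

pH = 1.66

Since Ka1 ≫ Ka2, the first ionization dominates [H+].
Ka1 = x²/(0.0622 − x) = 1.2 × 10^-2
Solving the quadratic: x = (−Ka1 + √(Ka1² + 4·Ka1·C₀))/2 = 2.20 × 10^-2 M
pH = −log(2.20 × 10^-2) = 1.66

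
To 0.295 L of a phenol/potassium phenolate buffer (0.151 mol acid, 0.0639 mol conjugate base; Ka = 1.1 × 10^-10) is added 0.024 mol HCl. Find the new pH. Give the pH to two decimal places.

pH = 9.32

Added H+ converts C6H5O- to C6H5OH: C6H5OH → 0.175 mol, C6H5O- → 0.0399 mol.
pKa = −log(1.1 × 10^-10) = 9.959
pH = pKa + log(n_C6H5O-/n_C6H5OH) = 9.959 + log(0.0399/0.175) = 9.959 + (-0.642)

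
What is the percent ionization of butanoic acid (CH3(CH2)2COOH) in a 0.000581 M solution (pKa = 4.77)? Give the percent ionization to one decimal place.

15.7%

CH3(CH2)2COOH ⇌ CH3(CH2)2COO- + H+; let x = [H+] at equilibrium.
Ka = 10^(−4.77) = 1.70 × 10^-5
Ka = x²/(C₀ − x); solving the quadratic gives x = 9.12 × 10^-5 M.
% ionization = x/C₀ × 100% = 9.12 × 10^-5/0.000581 × 100% = 15.7%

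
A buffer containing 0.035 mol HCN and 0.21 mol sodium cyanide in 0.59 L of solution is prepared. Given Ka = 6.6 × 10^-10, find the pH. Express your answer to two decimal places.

pH = 9.96

pKa = −log(6.6 × 10^-10) = 9.180
Henderson–Hasselbalch: pH = pKa + log([CN-]/[HCN]) = 9.180 + log(0.21/0.035)
pH = 9.180 + (+0.778) = 9.96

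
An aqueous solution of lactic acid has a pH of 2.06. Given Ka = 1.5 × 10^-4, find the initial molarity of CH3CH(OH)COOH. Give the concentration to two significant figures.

[H+] = 10^(-2.06) = 8.71 × 10^-3 M = x
Ka = x²/(C₀ − x) ⇒ C₀ = x + x²/Ka
C₀ = 8.71 × 10^-3 + (8.71 × 10^-3)²/(1.5 × 10^-4) = 5.14 × 10^-1 M

C₀ = 5.1 × 10^-1 M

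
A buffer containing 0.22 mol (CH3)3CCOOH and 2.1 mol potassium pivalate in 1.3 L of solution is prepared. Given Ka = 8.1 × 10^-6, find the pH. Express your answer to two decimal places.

pH = 6.07

pKa = −log(8.1 × 10^-6) = 5.092
Using pH = pKa + log([base]/[acid]) with [base]/[acid] = 2.1/0.22:
pH = 5.092 + (+0.980) = 6.07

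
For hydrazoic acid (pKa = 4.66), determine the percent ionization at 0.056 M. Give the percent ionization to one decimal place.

HN3 ⇌ N3- + H+; let x = [H+] at equilibrium.
Ka = 10^(−4.66) = 2.19 × 10^-5
x ≈ √(Ka·C₀) = √(2.19 × 10^-5 × 0.056) = 1.11 × 10^-3 M
% ionization = x/C₀ × 100% = 1.11 × 10^-3/0.056 × 100% = 2.0%

2.0%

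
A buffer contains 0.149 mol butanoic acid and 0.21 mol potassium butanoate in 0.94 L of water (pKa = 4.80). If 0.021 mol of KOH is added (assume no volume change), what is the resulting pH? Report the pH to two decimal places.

OH- converts CH3(CH2)2COOH to CH3(CH2)2COO-: CH3(CH2)2COOH → 0.128 mol, CH3(CH2)2COO- → 0.231 mol.
pH = pKa + log(n_CH3(CH2)2COO-/n_CH3(CH2)2COOH) = 4.80 + log(0.231/0.128) = 4.80 + (+0.256)

pH = 5.06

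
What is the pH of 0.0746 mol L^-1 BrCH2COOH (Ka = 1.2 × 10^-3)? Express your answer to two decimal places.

pH = 2.05

BrCH2COOH ⇌ BrCH2COO- + H+
Ka = [H+]²/(0.0746 − [H+]) = 1.2 × 10^-3
The 5% rule fails; solving [H+]² + Ka·[H+] − Ka·C₀ = 0 exactly:
[H+] = (−Ka + √(Ka² + 4·Ka·C₀))/2 = 8.88 × 10^-3 M
pH = −log[H+] = −log(8.88 × 10^-3) = 2.05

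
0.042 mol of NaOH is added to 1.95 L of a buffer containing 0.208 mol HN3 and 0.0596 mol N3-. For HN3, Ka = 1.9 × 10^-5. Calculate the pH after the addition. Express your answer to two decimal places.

pH = 4.51

After neutralization: n(HN3) = 0.166 mol, n(N3-) = 0.102 mol.
pKa = −log(1.9 × 10^-5) = 4.721
pH = pKa + log([A⁻]/[HA]) = 4.721 + log(0.102/0.166) = 4.721 -0.212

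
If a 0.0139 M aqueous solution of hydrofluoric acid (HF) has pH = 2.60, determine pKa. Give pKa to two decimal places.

[H+] = 10^(-2.60) = 2.51 × 10^-3 M
At equilibrium [HA] = 0.0139 − 2.51 × 10^-3 = 1.14 × 10^-2 M
Ka = [H+][A-]/[HA] = (2.51 × 10^-3)² / 1.14 × 10^-2 = 5.53 × 10^-4
pKa = -log(5.53 × 10^-4) = 3.26

pKa = 3.26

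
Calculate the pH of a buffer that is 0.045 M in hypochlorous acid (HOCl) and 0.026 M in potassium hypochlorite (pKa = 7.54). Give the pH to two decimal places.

Henderson–Hasselbalch: pH = pKa + log([OCl-]/[HOCl]) = 7.54 + log(0.026/0.045)
pH = 7.54 + (-0.238) = 7.30

pH = 7.30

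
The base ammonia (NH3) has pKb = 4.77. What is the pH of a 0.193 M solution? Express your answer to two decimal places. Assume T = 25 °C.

NH3 + H2O ⇌ NH4+ + OH-
Kb = 10^(−4.77) = 1.70 × 10^-5
Let x = [OH-] at equilibrium. Kb = x²/(0.193 − x).
Neglecting x in the denominator: x = √(1.70 × 10^-5 × 0.193) = 1.81 × 10^-3 M
Check: 0.94% ionized — well under 5%, approximation valid.
pOH = 2.74, so pH = 14.00 − pOH = 11.26

pH = 11.26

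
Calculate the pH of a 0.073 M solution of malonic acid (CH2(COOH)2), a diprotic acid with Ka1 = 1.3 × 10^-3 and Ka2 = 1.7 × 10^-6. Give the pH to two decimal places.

pH = 2.04

Since Ka1 ≫ Ka2, the first ionization dominates [H+].
Ka1 = x²/(0.073 − x) = 1.3 × 10^-3
Solving the quadratic: x = (−Ka1 + √(Ka1² + 4·Ka1·C₀))/2 = 9.11 × 10^-3 M
pH = −log(9.11 × 10^-3) = 2.04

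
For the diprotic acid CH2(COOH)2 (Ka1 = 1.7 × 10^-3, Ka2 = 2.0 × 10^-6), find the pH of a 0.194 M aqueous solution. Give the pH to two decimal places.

pH = 1.76

Since Ka1 ≫ Ka2, the first ionization dominates [H+].
Ka1 = x²/(0.194 − x) = 1.7 × 10^-3
Solving the quadratic: x = (−Ka1 + √(Ka1² + 4·Ka1·C₀))/2 = 1.73 × 10^-2 M
pH = −log(1.73 × 10^-2) = 1.76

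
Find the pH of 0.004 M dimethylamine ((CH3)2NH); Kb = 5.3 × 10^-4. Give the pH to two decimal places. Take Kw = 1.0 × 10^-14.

(CH3)2NH + H2O ⇌ (CH3)2NH2+ + OH-
From the ICE table, Kb = x²/(0.004 − x) = 5.3 × 10^-4.
Here C₀/Kb ≈ 7.55, so the small-x approximation fails. Use the quadratic:
x = (−Kb + √(Kb² + 4·Kb·C₀))/2 = 1.21 × 10^-3 M
pOH = −log(1.21 × 10^-3) = 2.92; pH = 14.00 − 2.92 = 11.08

pH = 11.08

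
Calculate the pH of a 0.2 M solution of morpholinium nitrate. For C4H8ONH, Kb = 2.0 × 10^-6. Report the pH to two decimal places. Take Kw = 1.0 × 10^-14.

C4H8ONH2+ is the conjugate acid of the weak base C4H8ONH.
Ka = Kw/Kb = 1.0×10^-14 / 2.0 × 10^-6 = 5.00 × 10^-9
Ka = [H+]²/(0.2 − [H+]) = 5.00 × 10^-9
Assume [H+] ≪ 0.2: [H+] ≈ √(5.00 × 10^-9 × 0.2) = 3.16 × 10^-5 M
Check: 0.016% ionized — well under 5%, approximation valid.
pH = −log[H+] = −log(3.16 × 10^-5) = 4.50

pH = 4.50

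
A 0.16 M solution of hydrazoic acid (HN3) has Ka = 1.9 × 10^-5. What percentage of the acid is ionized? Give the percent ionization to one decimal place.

HN3 ⇌ N3- + H+; let x = [H+] at equilibrium.
x ≈ √(Ka·C₀) = √(1.9 × 10^-5 × 0.16) = 1.74 × 10^-3 M
Fraction ionized = 1.74 × 10^-3 / 0.16 = 0.0109 → 1.1%

1.1%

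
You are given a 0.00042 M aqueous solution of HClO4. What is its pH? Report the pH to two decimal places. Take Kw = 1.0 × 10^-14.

HClO4 is a strong acid and dissociates completely, so [H+] = 0.00042 M.
pH = -log(0.00042) = 3.38

pH = 3.38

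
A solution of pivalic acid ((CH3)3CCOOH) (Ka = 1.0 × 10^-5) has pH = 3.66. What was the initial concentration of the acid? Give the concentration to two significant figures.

C₀ = 5.0 × 10^-3 M

[H+] = 10^(-3.66) = 2.19 × 10^-4 M = x
Ka = x²/(C₀ − x) ⇒ C₀ = x + x²/Ka
C₀ = 2.19 × 10^-4 + (2.19 × 10^-4)²/(1.0 × 10^-5) = 5.02 × 10^-3 M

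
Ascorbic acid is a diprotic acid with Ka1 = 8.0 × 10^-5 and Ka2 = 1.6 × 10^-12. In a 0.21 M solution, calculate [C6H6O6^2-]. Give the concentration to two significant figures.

First ionization gives [H+] ≈ [HC6H6O6-] = 4.10 × 10^-3 M.
Second step: Ka2 = [H+][C6H6O6^2-]/[HC6H6O6-] ≈ [C6H6O6^2-] (since [H+] ≈ [HC6H6O6-]).
So [C6H6O6^2-] ≈ Ka2.

1.6 × 10^-12 M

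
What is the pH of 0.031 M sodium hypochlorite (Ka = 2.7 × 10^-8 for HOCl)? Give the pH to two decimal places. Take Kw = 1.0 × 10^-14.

OCl- is the conjugate base of the weak acid HOCl.
Kb = Kw/Ka = 1.0×10^-14 / 2.7 × 10^-8 = 3.70 × 10^-7
Kb = [OH-]²/(0.031 − [OH-]) = 3.70 × 10^-7
Since Kb ≪ C₀, [OH-] ≈ √(Kb·C₀) = 1.07 × 10^-4 M.
([OH-]/C₀ = 0.35% < 5%, so the approximation holds.)
pOH = 3.97, so pH = 14.00 − pOH = 10.03

pH = 10.03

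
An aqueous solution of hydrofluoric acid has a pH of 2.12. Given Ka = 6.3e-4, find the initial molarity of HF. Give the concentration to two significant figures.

[H+] = 10^(-2.12) = 7.59 × 10^-3 M = x
Ka = x²/(C₀ − x) ⇒ C₀ = x + x²/Ka
C₀ = 7.59 × 10^-3 + (7.59 × 10^-3)²/(6.3 × 10^-4) = 9.90 × 10^-2 M

C₀ = 9.9 × 10^-2 M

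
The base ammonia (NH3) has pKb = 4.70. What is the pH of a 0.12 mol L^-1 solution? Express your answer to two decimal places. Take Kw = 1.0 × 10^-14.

pH = 11.19

NH3 + H2O ⇌ NH4+ + OH-
Kb = 10^(−4.70) = 2.00 × 10^-5
Kb = [OH-]²/(0.12 − [OH-]) = 2.00 × 10^-5
Since Kb ≪ C₀, [OH-] ≈ √(Kb·C₀) = 1.55 × 10^-3 M.
pOH = 2.81, so pH = 14.00 − pOH = 11.19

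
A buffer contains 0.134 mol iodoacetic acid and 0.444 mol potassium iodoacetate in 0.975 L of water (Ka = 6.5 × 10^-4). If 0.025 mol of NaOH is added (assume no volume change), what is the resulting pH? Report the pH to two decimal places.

pH = 3.82

After neutralization: n(ICH2COOH) = 0.109 mol, n(ICH2COO-) = 0.469 mol.
pKa = −log(6.5 × 10^-4) = 3.187
Henderson–Hasselbalch with mole ratio 0.469/0.109: pH = 3.187 + (+0.634)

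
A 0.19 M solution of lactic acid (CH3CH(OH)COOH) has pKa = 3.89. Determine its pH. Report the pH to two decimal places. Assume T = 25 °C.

CH3CH(OH)COOH ⇌ CH3CH(OH)COO- + H+
Ka = 10^(−3.89) = 1.29 × 10^-4
Let x = [H+] at equilibrium. Ka = x²/(0.19 − x).
Assume x ≪ 0.19: x ≈ √(1.29 × 10^-4 × 0.19) = 4.95 × 10^-3 M
Check: 2.6% ionized — well under 5%, approximation valid.
pH = −log(4.95 × 10^-3) = 2.31

pH = 2.31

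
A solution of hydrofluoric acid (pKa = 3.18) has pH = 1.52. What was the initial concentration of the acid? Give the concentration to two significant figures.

[H+] = 10^(-1.52) = 3.02 × 10^-2 M = x
Ka = 10^(−3.18) = 6.61 × 10^-4
Ka = x²/(C₀ − x) ⇒ C₀ = x + x²/Ka
C₀ = 3.02 × 10^-2 + (3.02 × 10^-2)²/(6.61 × 10^-4) = 1.41 M

C₀ = 1.4 M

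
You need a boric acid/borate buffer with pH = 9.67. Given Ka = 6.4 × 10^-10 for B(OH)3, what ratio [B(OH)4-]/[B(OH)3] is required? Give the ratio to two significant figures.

pKa = -log(6.4 × 10^-10) = 9.194
pH = pKa + log(r) ⇒ log(r) = 9.67 − 9.194 = +0.476
r = [B(OH)4-]/[B(OH)3] = 10^(+0.476) = 2.99

ratio = 3.0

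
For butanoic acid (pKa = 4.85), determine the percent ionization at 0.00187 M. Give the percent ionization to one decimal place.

8.3%

CH3(CH2)2COOH ⇌ CH3(CH2)2COO- + H+; let x = [H+] at equilibrium.
Ka = 10^(−4.85) = 1.41 × 10^-5
Solve x² + 1.41e-05x − 2.64e-08 = 0 → x = 1.55 × 10^-4 M
% ionization = x/C₀ × 100% = 1.55 × 10^-4/0.00187 × 100% = 8.3%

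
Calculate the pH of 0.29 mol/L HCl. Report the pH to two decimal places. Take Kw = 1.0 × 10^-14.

HCl is a strong acid and dissociates completely, so [H+] = 0.29 M.
pH = -log(0.29) = 0.54

pH = 0.54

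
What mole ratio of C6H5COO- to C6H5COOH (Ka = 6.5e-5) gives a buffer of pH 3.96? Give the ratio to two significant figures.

pKa = -log(6.5 × 10^-5) = 4.187
pH = pKa + log(r) ⇒ log(r) = 3.96 − 4.187 = -0.227
r = [C6H5COO-]/[C6H5COOH] = 10^(-0.227) = 0.593

ratio = 0.59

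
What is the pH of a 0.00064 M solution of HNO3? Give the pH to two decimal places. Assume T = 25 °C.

pH = 3.19

HNO3 is a strong acid and dissociates completely, so [H+] = 0.00064 M.
pH = -log(0.00064) = 3.19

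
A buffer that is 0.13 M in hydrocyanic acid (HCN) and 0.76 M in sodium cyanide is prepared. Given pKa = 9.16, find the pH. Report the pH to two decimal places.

pH = pKa + log([A⁻]/[HA]) = 9.16 + log(0.76/0.13)
pH = 9.16 + (+0.767) = 9.93

pH = 9.93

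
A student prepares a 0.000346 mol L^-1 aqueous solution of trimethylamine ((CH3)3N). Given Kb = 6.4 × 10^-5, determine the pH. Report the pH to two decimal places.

(CH3)3N + H2O ⇌ (CH3)3NH+ + OH-
From the ICE table, Kb = x²/(0.000346 − x) = 6.4 × 10^-5.
Here C₀/Kb ≈ 5.41, so the small-x approximation fails. Use the quadratic:
x = (−Kb + √(Kb² + 4·Kb·C₀))/2 = 1.20 × 10^-4 M
pOH = 3.92, so pH = 14.00 − pOH = 10.08

pH = 10.08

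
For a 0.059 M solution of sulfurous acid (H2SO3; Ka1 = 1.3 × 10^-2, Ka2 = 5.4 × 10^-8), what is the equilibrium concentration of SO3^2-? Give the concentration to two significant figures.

5.4 × 10^-8 M

First ionization gives [H+] ≈ [HSO3-] = 2.19 × 10^-2 M.
Second step: Ka2 = [H+][SO3^2-]/[HSO3-] ≈ [SO3^2-] (since [H+] ≈ [HSO3-]).
So [SO3^2-] ≈ Ka2.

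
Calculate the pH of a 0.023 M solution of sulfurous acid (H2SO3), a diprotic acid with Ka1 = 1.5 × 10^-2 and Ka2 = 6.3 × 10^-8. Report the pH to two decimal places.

Since Ka1 ≫ Ka2, the first ionization dominates [H+].
Ka1 = x²/(0.023 − x) = 1.5 × 10^-2
Solving the quadratic: x = (−Ka1 + √(Ka1² + 4·Ka1·C₀))/2 = 1.25 × 10^-2 M
pH = −log(1.25 × 10^-2) = 1.90

pH = 1.90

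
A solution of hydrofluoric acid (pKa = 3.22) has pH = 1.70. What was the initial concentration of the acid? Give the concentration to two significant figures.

[H+] = 10^(-1.70) = 2.00 × 10^-2 M = x
Ka = 10^(−3.22) = 6.03 × 10^-4
Ka = x²/(C₀ − x) ⇒ C₀ = x + x²/Ka
C₀ = 2.00 × 10^-2 + (2.00 × 10^-2)²/(6.03 × 10^-4) = 6.83 × 10^-1 M

C₀ = 6.8 × 10^-1 M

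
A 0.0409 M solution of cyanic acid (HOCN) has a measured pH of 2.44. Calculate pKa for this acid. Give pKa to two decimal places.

[H+] = 10^(-2.44) = 3.63 × 10^-3 M
At equilibrium [HA] = 0.0409 − 3.63 × 10^-3 = 3.73 × 10^-2 M
Ka = [H+][A-]/[HA] = (3.63 × 10^-3)² / 3.73 × 10^-2 = 3.53 × 10^-4
pKa = -log(3.53 × 10^-4) = 3.45

pKa = 3.45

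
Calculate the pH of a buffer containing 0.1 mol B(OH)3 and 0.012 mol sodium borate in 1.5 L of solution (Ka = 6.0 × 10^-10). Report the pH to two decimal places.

pKa = −log(6.0 × 10^-10) = 9.222
Using pH = pKa + log([base]/[acid]) with [base]/[acid] = 0.012/0.1:
pH = 9.222 + (-0.921) = 8.30

pH = 8.30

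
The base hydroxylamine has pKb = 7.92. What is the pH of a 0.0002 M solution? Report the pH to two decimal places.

pH = 8.19

NH2OH + H2O ⇌ NH3OH+ + OH-
Kb = 10^(−7.92) = 1.20 × 10^-8
From the ICE table, Kb = [OH-]²/(0.0002 − [OH-]) = 1.20 × 10^-8.
Neglecting [OH-] in the denominator: [OH-] = √(1.20 × 10^-8 × 0.0002) = 1.55 × 10^-6 M
pOH = −log(1.55 × 10^-6) = 5.81; pH = 14.00 − 5.81 = 8.19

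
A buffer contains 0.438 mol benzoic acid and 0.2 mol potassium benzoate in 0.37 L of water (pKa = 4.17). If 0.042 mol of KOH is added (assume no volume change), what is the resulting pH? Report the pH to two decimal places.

pH = 3.96

OH- converts C6H5COOH to C6H5COO-: C6H5COOH → 0.396 mol, C6H5COO- → 0.242 mol.
pH = pKa + log(n_C6H5COO-/n_C6H5COOH) = 4.17 + log(0.242/0.396) = 4.17 + (-0.214)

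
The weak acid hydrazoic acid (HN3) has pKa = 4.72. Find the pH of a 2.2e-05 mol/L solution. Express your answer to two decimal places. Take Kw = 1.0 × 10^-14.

pH = 4.88

HN3 ⇌ N3- + H+
Ka = 10^(−4.72) = 1.91 × 10^-5
From the ICE table, Ka = x²/(2.2e-05 − x) = 1.91 × 10^-5.
x is not negligible relative to C₀; solve x² + 1.91e-05·x − 4.2e-10 = 0.
x = [−1.91e-05 + √(1.91e-05² + 1.68e-09)]/2 = 1.31 × 10^-5 M
pH = −log(1.31 × 10^-5) = 4.88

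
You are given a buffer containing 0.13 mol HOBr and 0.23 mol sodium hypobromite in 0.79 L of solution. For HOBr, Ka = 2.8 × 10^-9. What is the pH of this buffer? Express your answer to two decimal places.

pH = 8.80

pKa = −log(2.8 × 10^-9) = 8.553
Henderson–Hasselbalch: pH = pKa + log([OBr-]/[HOBr]) = 8.553 + log(0.23/0.13)
pH = 8.553 + (+0.248) = 8.80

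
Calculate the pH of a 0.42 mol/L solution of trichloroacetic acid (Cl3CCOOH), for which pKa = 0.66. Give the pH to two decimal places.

Cl3CCOOH ⇌ Cl3CCOO- + H+
Ka = 10^(−0.66) = 2.19 × 10^-1
Ka = [H+]²/(0.42 − [H+]) = 2.19 × 10^-1
[H+] is not negligible relative to C₀; solve [H+]² + 0.219·[H+] − 0.092 = 0.
[H+] = [−0.219 + √(0.219² + 0.368)]/2 = 2.13 × 10^-1 M
pH = −log[H+] = −log(2.13 × 10^-1) = 0.67

pH = 0.67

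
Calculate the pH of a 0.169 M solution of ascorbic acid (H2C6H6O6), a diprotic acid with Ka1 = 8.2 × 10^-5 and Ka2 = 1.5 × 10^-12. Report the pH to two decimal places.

pH = 2.43

Ka1 ≫ Ka2, so treat the first dissociation as the only significant source of H+.
Ka1 = x²/(0.169 − x) = 8.2 × 10^-5
x ≈ √(8.2 × 10^-5 × 0.169) = 3.72 × 10^-3 M
pH = −log(3.72 × 10^-3) = 2.43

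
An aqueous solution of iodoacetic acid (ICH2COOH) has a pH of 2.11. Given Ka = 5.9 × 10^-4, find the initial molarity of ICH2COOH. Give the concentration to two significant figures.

C₀ = 1.1 × 10^-1 M

[H+] = 10^(-2.11) = 7.76 × 10^-3 M = x
Ka = x²/(C₀ − x) ⇒ C₀ = x + x²/Ka
C₀ = 7.76 × 10^-3 + (7.76 × 10^-3)²/(5.9 × 10^-4) = 1.10 × 10^-1 M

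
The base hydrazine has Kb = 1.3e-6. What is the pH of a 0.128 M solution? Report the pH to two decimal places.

pH = 10.61

N2H4 + H2O ⇌ N2H5+ + OH-
Kb = x²/(0.128 − x) = 1.3 × 10^-6
Neglecting x in the denominator: x = √(1.3 × 10^-6 × 0.128) = 4.08 × 10^-4 M
(x/C₀ = 0.32% < 5%, so the approximation holds.)
pOH = 3.39, so pH = 14.00 − pOH = 10.61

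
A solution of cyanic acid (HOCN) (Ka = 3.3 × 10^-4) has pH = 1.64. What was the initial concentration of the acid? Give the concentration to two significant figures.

[H+] = 10^(-1.64) = 2.29 × 10^-2 M = x
Ka = x²/(C₀ − x) ⇒ C₀ = x + x²/Ka
C₀ = 2.29 × 10^-2 + (2.29 × 10^-2)²/(3.3 × 10^-4) = 1.61 M

C₀ = 1.6 M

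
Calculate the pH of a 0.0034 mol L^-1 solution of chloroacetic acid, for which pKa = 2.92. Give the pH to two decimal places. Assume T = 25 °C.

ClCH2COOH ⇌ ClCH2COO- + H+
Ka = 10^(−2.92) = 1.20 × 10^-3
From the ICE table, Ka = [H+]²/(0.0034 − [H+]) = 1.20 × 10^-3.
Here C₀/Ka ≈ 2.83, so the small-[H+] approximation fails. Use the quadratic:
[H+] = (−Ka + √(Ka² + 4·Ka·C₀))/2 = 1.51 × 10^-3 M
pH = −log(1.51 × 10^-3) = 2.82

pH = 2.82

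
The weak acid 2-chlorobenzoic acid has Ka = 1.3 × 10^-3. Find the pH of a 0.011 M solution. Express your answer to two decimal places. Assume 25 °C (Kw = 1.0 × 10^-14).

ClC6H4COOH ⇌ ClC6H4COO- + H+
From the ICE table, Ka = [H+]²/(0.011 − [H+]) = 1.3 × 10^-3.
Here C₀/Ka ≈ 8.46, so the small-[H+] approximation fails. Use the quadratic:
[H+] = (−Ka + √(Ka² + 4·Ka·C₀))/2 = 3.19 × 10^-3 M
pH = −log(3.19 × 10^-3) = 2.50

pH = 2.50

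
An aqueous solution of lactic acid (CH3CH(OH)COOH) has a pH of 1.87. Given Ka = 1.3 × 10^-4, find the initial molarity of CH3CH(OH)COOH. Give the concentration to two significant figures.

C₀ = 1.4 M

[H+] = 10^(-1.87) = 1.35 × 10^-2 M = x
Ka = x²/(C₀ − x) ⇒ C₀ = x + x²/Ka
C₀ = 1.35 × 10^-2 + (1.35 × 10^-2)²/(1.3 × 10^-4) = 1.42 M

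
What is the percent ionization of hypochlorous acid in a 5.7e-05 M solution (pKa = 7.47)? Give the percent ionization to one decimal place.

HOCl ⇌ OCl- + H+; let x = [H+] at equilibrium.
Ka = 10^(−7.47) = 3.39 × 10^-8
x ≈ √(Ka·C₀) = √(3.39 × 10^-8 × 5.7e-05) = 1.39 × 10^-6 M
% ionization = x/C₀ × 100% = 1.39 × 10^-6/5.7e-05 × 100% = 2.4%

2.4%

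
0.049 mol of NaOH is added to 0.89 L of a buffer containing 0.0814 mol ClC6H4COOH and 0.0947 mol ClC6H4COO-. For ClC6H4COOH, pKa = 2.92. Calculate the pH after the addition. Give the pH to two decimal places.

OH- converts ClC6H4COOH to ClC6H4COO-: ClC6H4COOH → 0.0324 mol, ClC6H4COO- → 0.144 mol.
Henderson–Hasselbalch with mole ratio 0.144/0.0324: pH = 2.92 + (+0.648)

pH = 3.57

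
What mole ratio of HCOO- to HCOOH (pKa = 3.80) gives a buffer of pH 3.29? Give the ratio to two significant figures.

pH = pKa + log(r) ⇒ log(r) = 3.29 − 3.80 = -0.51
r = [HCOO-]/[HCOOH] = 10^(-0.51) = 0.309

ratio = 0.31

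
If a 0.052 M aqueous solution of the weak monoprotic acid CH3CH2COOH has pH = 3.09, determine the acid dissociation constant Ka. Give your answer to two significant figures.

Ka = 1.3 × 10^-5

[H+] = 10^(-3.09) = 8.13 × 10^-4 M
At equilibrium [HA] = 0.052 − 8.13 × 10^-4 = 5.12 × 10^-2 M
Ka = [H+][A-]/[HA] = (8.13 × 10^-4)² / 5.12 × 10^-2 = 1.3 × 10^-5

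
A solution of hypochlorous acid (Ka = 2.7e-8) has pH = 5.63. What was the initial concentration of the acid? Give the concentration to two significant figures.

[H+] = 10^(-5.63) = 2.34 × 10^-6 M = x
Ka = x²/(C₀ − x) ⇒ C₀ = x + x²/Ka
C₀ = 2.34 × 10^-6 + (2.34 × 10^-6)²/(2.7 × 10^-8) = 2.05 × 10^-4 M

C₀ = 2.1 × 10^-4 M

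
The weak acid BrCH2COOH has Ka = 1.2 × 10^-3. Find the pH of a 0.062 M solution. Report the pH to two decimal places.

BrCH2COOH ⇌ BrCH2COO- + H+
Let x = [H+] at equilibrium. Ka = x²/(0.062 − x).
Here C₀/Ka ≈ 51.7, so the small-x approximation fails. Use the quadratic:
x = (−Ka + √(Ka² + 4·Ka·C₀))/2 = 8.05 × 10^-3 M
pH = −log[H+] = −log(8.05 × 10^-3) = 2.09

pH = 2.09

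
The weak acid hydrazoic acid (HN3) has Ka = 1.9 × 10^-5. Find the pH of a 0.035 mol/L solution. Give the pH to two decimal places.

HN3 ⇌ N3- + H+
Let x = [H+] at equilibrium. Ka = x²/(0.035 − x).
Neglecting x in the denominator: x = √(1.9 × 10^-5 × 0.035) = 8.15 × 10^-4 M
(x/C₀ = 2.3% < 5%, so the approximation holds.)
pH = −log[H+] = −log(8.15 × 10^-4) = 3.09

pH = 3.09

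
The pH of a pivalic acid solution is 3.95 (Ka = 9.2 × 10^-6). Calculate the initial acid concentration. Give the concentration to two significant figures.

C₀ = 1.5 × 10^-3 M

[H+] = 10^(-3.95) = 1.12 × 10^-4 M = x
Ka = x²/(C₀ − x) ⇒ C₀ = x + x²/Ka
C₀ = 1.12 × 10^-4 + (1.12 × 10^-4)²/(9.2 × 10^-6) = 1.48 × 10^-3 M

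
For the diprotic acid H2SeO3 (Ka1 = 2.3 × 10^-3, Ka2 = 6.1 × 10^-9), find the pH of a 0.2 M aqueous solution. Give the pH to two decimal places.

pH = 1.69

Since Ka1 ≫ Ka2, the first ionization dominates [H+].
Ka1 = x²/(0.2 − x) = 2.3 × 10^-3
Solving the quadratic: x = (−Ka1 + √(Ka1² + 4·Ka1·C₀))/2 = 2.03 × 10^-2 M
pH = −log(2.03 × 10^-2) = 1.69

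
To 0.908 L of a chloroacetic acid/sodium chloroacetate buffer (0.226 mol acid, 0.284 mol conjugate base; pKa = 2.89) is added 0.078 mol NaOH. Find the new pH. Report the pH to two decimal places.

After neutralization: n(ClCH2COOH) = 0.148 mol, n(ClCH2COO-) = 0.362 mol.
pH = pKa + log([A⁻]/[HA]) = 2.89 + log(0.362/0.148) = 2.89 +0.388

pH = 3.28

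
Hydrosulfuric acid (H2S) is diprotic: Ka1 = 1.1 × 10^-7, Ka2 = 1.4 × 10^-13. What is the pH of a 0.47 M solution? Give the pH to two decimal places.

pH = 3.64

Since Ka1 ≫ Ka2, the first ionization dominates [H+].
Ka1 = x²/(0.47 − x) = 1.1 × 10^-7
x ≈ √(1.1 × 10^-7 × 0.47) = 2.27 × 10^-4 M
pH = −log(2.27 × 10^-4) = 3.64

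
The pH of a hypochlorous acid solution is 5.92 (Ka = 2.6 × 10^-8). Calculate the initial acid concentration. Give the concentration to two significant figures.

[H+] = 10^(-5.92) = 1.20 × 10^-6 M = x
Ka = x²/(C₀ − x) ⇒ C₀ = x + x²/Ka
C₀ = 1.20 × 10^-6 + (1.20 × 10^-6)²/(2.6 × 10^-8) = 5.66 × 10^-5 M

C₀ = 5.7 × 10^-5 M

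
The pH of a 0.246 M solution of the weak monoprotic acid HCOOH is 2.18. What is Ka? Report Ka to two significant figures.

Ka = 1.8 × 10^-4

[H+] = 10^(-2.18) = 6.61 × 10^-3 M
At equilibrium [HA] = 0.246 − 6.61 × 10^-3 = 2.39 × 10^-1 M
Ka = [H+][A-]/[HA] = (6.61 × 10^-3)² / 2.39 × 10^-1 = 1.8 × 10^-4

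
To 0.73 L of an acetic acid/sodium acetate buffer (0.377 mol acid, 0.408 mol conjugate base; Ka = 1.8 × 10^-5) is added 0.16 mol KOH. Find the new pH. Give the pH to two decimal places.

OH- converts CH3COOH to CH3COO-: CH3COOH → 0.217 mol, CH3COO- → 0.568 mol.
pKa = −log(1.8 × 10^-5) = 4.745
pH = pKa + log(n_CH3COO-/n_CH3COOH) = 4.745 + log(0.568/0.217) = 4.745 + (+0.418)

pH = 5.16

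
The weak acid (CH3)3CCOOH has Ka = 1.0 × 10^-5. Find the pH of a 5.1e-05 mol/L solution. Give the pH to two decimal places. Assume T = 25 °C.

(CH3)3CCOOH ⇌ (CH3)3CCOO- + H+
Let x = [H+] at equilibrium. Ka = x²/(5.1e-05 − x).
The 5% rule fails; solving x² + Ka·x − Ka·C₀ = 0 exactly:
x = (−Ka + √(Ka² + 4·Ka·C₀))/2 = 1.81 × 10^-5 M
pH = −log(1.81 × 10^-5) = 4.74

pH = 4.74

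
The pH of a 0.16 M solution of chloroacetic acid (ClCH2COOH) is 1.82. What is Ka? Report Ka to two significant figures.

[H+] = 10^(-1.82) = 1.51 × 10^-2 M
At equilibrium [HA] = 0.16 − 1.51 × 10^-2 = 1.45 × 10^-1 M
Ka = [H+][A-]/[HA] = (1.51 × 10^-2)² / 1.45 × 10^-1 = 1.6 × 10^-3

Ka = 1.6 × 10^-3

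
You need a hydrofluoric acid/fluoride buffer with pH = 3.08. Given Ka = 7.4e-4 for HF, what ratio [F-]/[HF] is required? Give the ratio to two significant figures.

pKa = -log(7.4 × 10^-4) = 3.131
pH = pKa + log(r) ⇒ log(r) = 3.08 − 3.131 = -0.051
r = [F-]/[HF] = 10^(-0.051) = 0.889

ratio = 0.89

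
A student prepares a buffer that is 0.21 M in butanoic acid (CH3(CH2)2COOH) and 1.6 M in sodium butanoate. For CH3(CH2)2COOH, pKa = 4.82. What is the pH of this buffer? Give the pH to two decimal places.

Using pH = pKa + log([base]/[acid]) with [base]/[acid] = 1.6/0.21:
pH = 4.82 + (+0.882) = 5.70

pH = 5.70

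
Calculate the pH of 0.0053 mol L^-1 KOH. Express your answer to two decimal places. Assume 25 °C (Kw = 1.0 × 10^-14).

pH = 11.72

KOH is a strong base; [OH-] = 0.0053 M.
pOH = -log(0.0053) = 2.28
pH = 14.00 - 2.28 = 11.72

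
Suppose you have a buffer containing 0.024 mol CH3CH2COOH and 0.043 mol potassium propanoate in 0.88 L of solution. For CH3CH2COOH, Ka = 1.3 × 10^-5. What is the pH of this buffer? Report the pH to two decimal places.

pH = 5.14

pKa = −log(1.3 × 10^-5) = 4.886
Henderson–Hasselbalch: pH = pKa + log([CH3CH2COO-]/[CH3CH2COOH]) = 4.886 + log(0.043/0.024)
pH = 4.886 + (+0.253) = 5.14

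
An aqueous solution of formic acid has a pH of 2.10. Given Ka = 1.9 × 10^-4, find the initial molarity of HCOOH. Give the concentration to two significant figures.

[H+] = 10^(-2.10) = 7.94 × 10^-3 M = x
Ka = x²/(C₀ − x) ⇒ C₀ = x + x²/Ka
C₀ = 7.94 × 10^-3 + (7.94 × 10^-3)²/(1.9 × 10^-4) = 3.40 × 10^-1 M

C₀ = 3.4 × 10^-1 M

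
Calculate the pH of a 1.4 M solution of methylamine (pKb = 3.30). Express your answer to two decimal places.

CH3NH2 + H2O ⇌ CH3NH3+ + OH-
Kb = 10^(−3.30) = 5.01 × 10^-4
Kb = [OH-]²/(1.4 − [OH-]) = 5.01 × 10^-4
Neglecting [OH-] in the denominator: [OH-] = √(5.01 × 10^-4 × 1.4) = 2.65 × 10^-2 M
([OH-]/C₀ = 1.9% < 5%, so the approximation holds.)
pOH = 1.58, so pH = 14.00 − pOH = 12.42

pH = 12.42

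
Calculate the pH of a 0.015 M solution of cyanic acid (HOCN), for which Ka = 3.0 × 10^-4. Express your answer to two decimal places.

pH = 2.70

HOCN ⇌ OCN- + H+
From the ICE table, Ka = x²/(0.015 − x) = 3.0 × 10^-4.
Here C₀/Ka ≈ 50, so the small-x approximation fails. Use the quadratic:
x = (−Ka + √(Ka² + 4·Ka·C₀))/2 = 1.98 × 10^-3 M
pH = −log(1.98 × 10^-3) = 2.70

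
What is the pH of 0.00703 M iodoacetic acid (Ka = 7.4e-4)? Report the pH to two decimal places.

ICH2COOH ⇌ ICH2COO- + H+
From the ICE table, Ka = x²/(0.00703 − x) = 7.4 × 10^-4.
x is not negligible relative to C₀; solve x² + 0.00074·x − 5.2e-06 = 0.
x = [−0.00074 + √(0.00074² + 2.08e-05)]/2 = 1.94 × 10^-3 M
pH = −log[H+] = −log(1.94 × 10^-3) = 2.71

pH = 2.71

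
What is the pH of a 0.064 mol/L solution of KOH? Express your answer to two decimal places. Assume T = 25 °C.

KOH is a strong base; [OH-] = 0.064 M.
pOH = -log(0.064) = 1.19
pH = 14.00 - 1.19 = 12.81

pH = 12.81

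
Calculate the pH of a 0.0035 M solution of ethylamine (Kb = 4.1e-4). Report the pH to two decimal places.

pH = 11.00

C2H5NH2 + H2O ⇌ C2H5NH3+ + OH-
From the ICE table, Kb = [OH-]²/(0.0035 − [OH-]) = 4.1 × 10^-4.
Here C₀/Kb ≈ 8.54, so the small-[OH-] approximation fails. Use the quadratic:
[OH-] = [−0.00041 + √(0.00041² + 5.74e-06)]/2 = 1.01 × 10^-3 M
pOH = 3.00, so pH = 14.00 − pOH = 11.00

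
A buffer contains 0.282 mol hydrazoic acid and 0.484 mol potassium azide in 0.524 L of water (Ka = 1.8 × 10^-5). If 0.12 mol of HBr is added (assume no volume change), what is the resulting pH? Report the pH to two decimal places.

pH = 4.70

Added H+ converts N3- to HN3: HN3 → 0.402 mol, N3- → 0.364 mol.
pKa = −log(1.8 × 10^-5) = 4.745
Henderson–Hasselbalch with mole ratio 0.364/0.402: pH = 4.745 + (-0.043)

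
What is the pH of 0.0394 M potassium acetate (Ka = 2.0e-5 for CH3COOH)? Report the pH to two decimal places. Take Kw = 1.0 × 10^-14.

pH = 8.65

CH3COO- is the conjugate base of the weak acid CH3COOH.
Kb = Kw/Ka = 1.0×10^-14 / 2.0 × 10^-5 = 5.00 × 10^-10
From the ICE table, Kb = [OH-]²/(0.0394 − [OH-]) = 5.00 × 10^-10.
Assume [OH-] ≪ 0.0394: [OH-] ≈ √(5.00 × 10^-10 × 0.0394) = 4.44 × 10^-6 M
Check: 0.011% ionized — well under 5%, approximation valid.
pOH = −log(4.44 × 10^-6) = 5.35; pH = 14.00 − 5.35 = 8.65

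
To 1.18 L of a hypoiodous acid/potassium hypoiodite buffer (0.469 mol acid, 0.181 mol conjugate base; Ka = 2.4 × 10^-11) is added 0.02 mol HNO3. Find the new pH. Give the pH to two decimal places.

Added H+ converts OI- to HOI: HOI → 0.489 mol, OI- → 0.161 mol.
pKa = −log(2.4 × 10^-11) = 10.620
pH = pKa + log([A⁻]/[HA]) = 10.620 + log(0.161/0.489) = 10.620 -0.482

pH = 10.14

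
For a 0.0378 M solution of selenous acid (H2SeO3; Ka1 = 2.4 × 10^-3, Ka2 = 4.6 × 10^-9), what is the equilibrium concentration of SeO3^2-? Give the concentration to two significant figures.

First ionization gives [H+] ≈ [HSeO3-] = 8.40 × 10^-3 M.
Second step: Ka2 = [H+][SeO3^2-]/[HSeO3-] ≈ [SeO3^2-] (since [H+] ≈ [HSeO3-]).
So [SeO3^2-] ≈ Ka2.

4.6 × 10^-9 M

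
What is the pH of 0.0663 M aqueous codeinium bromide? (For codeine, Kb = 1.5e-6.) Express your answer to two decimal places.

pH = 4.68

C18H22NO3+ is the conjugate acid of the weak base C18H21NO3.
Ka = Kw/Kb = 1.0×10^-14 / 1.5 × 10^-6 = 6.67 × 10^-9
From the ICE table, Ka = [H+]²/(0.0663 − [H+]) = 6.67 × 10^-9.
Since Ka ≪ C₀, [H+] ≈ √(Ka·C₀) = 2.10 × 10^-5 M.
pH = −log[H+] = −log(2.10 × 10^-5) = 4.68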